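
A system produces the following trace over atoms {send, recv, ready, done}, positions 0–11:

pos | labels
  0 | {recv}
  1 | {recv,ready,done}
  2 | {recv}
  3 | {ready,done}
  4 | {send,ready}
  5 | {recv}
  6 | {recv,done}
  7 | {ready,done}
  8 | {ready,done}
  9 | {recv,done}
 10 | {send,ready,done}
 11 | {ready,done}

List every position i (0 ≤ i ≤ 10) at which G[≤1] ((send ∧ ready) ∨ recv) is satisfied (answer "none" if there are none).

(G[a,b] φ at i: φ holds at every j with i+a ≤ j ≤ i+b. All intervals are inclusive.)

0, 1, 4, 5, 9

Evaluate at each i in [0,10]:
  i=0: ✓ (all of [0,1])
  i=1: ✓ (all of [1,2])
  i=2: ✗ (fails at j=3)
  i=3: ✗ (fails at j=3)
  i=4: ✓ (all of [4,5])
  i=5: ✓ (all of [5,6])
  i=6: ✗ (fails at j=7)
  i=7: ✗ (fails at j=7)
  i=8: ✗ (fails at j=8)
  i=9: ✓ (all of [9,10])
  i=10: ✗ (fails at j=11)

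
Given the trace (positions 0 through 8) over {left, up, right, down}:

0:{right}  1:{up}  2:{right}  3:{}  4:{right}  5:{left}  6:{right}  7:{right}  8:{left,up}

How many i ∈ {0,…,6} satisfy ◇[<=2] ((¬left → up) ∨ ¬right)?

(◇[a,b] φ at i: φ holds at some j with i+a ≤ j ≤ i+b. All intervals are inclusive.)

7

Evaluate at each i in [0,6]:
  i=0: ✓ (witness j=1)
  i=1: ✓ (witness j=1)
  i=2: ✓ (witness j=3)
  i=3: ✓ (witness j=3)
  i=4: ✓ (witness j=5)
  i=5: ✓ (witness j=5)
  i=6: ✓ (witness j=8)
Positions where it holds: {0, 1, 2, 3, 4, 5, 6} → 7.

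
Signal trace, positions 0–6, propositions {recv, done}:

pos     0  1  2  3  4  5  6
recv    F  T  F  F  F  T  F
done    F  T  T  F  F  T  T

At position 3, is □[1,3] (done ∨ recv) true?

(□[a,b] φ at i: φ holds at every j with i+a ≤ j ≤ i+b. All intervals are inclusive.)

False

Check (done ∨ recv) at every j in [4,6]:
  j=4: false
  j=5: true
  j=6: true
Fails at j=4 → formula fails.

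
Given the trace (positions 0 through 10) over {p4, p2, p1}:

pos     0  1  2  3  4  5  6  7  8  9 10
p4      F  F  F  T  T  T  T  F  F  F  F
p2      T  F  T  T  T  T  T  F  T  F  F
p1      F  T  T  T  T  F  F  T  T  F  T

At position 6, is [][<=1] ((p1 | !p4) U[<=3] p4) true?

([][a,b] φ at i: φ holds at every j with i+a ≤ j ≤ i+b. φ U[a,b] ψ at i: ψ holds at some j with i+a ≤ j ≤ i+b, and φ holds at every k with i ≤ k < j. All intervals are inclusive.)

False

Check ((p1 | !p4) U[<=3] p4) at every j in [6,7]:
  j=6: holds
  j=7: fails
Fails at j=7 → formula fails.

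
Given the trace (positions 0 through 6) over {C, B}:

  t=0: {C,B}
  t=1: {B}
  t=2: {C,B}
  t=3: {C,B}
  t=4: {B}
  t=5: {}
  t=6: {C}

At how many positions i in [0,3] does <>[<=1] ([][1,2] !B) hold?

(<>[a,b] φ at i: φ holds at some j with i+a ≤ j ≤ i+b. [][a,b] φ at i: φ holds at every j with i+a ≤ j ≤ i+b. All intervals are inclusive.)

1

Evaluate at each i in [0,3]:
  i=0: ✗ (none in [0,1])
  i=1: ✗ (none in [1,2])
  i=2: ✗ (none in [2,3])
  i=3: ✓ (witness j=4)
Positions where it holds: {3} → 1.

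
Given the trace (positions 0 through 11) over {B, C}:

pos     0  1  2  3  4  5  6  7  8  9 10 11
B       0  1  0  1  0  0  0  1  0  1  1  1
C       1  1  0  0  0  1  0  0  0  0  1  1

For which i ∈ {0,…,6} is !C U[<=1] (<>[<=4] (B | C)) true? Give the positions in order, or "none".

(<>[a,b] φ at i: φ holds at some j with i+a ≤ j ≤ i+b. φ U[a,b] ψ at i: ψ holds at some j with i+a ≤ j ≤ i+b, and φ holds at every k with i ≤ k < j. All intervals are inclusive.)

Evaluate at each i in [0,6]:
  i=0: ✓ (rhs at j=0)
  i=1: ✓ (rhs at j=1)
  i=2: ✓ (rhs at j=2)
  i=3: ✓ (rhs at j=3)
  i=4: ✓ (rhs at j=4)
  i=5: ✓ (rhs at j=5)
  i=6: ✓ (rhs at j=6)

0, 1, 2, 3, 4, 5, 6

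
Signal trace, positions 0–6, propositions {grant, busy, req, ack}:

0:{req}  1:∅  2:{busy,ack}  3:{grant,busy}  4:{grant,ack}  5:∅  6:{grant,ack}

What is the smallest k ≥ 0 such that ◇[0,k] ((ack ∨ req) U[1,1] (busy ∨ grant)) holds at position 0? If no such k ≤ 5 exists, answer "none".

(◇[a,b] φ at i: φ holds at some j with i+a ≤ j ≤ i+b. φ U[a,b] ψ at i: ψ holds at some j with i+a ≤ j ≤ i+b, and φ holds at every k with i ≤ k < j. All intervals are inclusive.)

2

Scan j = 0,1,… for ((ack ∨ req) U[1,1] (busy ∨ grant)):
  j=0: fails
  j=1: fails
  j=2: holds
First hit at j=2, so smallest k = 2-0 = 2.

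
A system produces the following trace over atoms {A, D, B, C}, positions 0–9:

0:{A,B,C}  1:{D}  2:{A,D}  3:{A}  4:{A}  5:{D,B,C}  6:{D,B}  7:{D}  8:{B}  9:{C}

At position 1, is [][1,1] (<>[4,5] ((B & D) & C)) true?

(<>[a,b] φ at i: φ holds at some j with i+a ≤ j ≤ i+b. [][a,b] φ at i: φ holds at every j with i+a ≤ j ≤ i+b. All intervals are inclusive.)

Does not hold

Check <>[4,5] ((B & D) & C) at every j in [2,2]:
  j=2: fails (none in [6,7])
Fails at j=2 → formula fails.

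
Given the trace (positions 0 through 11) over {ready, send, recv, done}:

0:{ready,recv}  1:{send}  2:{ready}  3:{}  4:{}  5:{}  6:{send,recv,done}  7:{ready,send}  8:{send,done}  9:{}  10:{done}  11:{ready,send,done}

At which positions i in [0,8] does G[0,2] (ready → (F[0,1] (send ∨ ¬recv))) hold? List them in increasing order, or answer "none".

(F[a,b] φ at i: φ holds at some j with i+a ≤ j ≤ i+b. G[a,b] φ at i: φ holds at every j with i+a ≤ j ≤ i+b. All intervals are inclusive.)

0, 1, 2, 3, 4, 5, 6, 7, 8

Evaluate at each i in [0,8]:
  i=0: ✓ (all of [0,2])
  i=1: ✓ (all of [1,3])
  i=2: ✓ (all of [2,4])
  i=3: ✓ (all of [3,5])
  i=4: ✓ (all of [4,6])
  i=5: ✓ (all of [5,7])
  i=6: ✓ (all of [6,8])
  i=7: ✓ (all of [7,9])
  i=8: ✓ (all of [8,10])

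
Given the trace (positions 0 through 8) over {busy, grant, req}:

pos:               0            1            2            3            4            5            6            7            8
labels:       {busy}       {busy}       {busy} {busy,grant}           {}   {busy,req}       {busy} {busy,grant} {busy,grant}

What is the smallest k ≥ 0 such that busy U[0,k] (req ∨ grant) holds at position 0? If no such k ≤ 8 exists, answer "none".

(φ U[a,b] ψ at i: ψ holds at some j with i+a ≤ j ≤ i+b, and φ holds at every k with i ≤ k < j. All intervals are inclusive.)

3

Need earliest j ≥ 0 with (req ∨ grant), and busy at every k in [0,j-1].
  j=0: rhs fails.
  j=1: rhs fails.
  j=2: rhs fails.
  j=3: rhs holds; lhs holds on [0,2]. k = 3.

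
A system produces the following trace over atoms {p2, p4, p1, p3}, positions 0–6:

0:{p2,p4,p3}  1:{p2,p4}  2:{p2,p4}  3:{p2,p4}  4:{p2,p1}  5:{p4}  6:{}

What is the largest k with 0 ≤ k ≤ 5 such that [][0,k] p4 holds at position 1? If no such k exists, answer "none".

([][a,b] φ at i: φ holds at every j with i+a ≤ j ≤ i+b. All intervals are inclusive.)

2

p4 must hold from j=1 onward; find where it first fails.
  j=1: holds
  j=2: holds
  j=3: holds
  j=4: fails
Holds on [1,3], so largest k = 2.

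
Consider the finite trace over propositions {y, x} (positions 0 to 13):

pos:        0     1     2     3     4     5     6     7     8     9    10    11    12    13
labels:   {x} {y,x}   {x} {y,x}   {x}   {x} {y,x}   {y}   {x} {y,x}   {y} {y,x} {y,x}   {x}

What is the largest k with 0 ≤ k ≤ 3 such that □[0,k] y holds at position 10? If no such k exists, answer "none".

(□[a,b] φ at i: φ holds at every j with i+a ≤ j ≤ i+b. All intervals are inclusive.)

y must hold from j=10 onward; find where it first fails.
  j=10: holds
  j=11: holds
  j=12: holds
  j=13: fails
Holds on [10,12], so largest k = 2.

2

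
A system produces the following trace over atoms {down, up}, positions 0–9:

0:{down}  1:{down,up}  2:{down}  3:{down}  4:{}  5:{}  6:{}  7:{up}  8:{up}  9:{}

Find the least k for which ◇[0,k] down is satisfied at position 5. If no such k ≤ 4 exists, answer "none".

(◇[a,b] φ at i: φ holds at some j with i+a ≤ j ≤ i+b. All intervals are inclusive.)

Scan j = 5,6,… for down:
  j=5: fails
  j=6: fails
  j=7: fails
  j=8: fails
  j=9: fails
No j in [5,9] satisfies it → none.

none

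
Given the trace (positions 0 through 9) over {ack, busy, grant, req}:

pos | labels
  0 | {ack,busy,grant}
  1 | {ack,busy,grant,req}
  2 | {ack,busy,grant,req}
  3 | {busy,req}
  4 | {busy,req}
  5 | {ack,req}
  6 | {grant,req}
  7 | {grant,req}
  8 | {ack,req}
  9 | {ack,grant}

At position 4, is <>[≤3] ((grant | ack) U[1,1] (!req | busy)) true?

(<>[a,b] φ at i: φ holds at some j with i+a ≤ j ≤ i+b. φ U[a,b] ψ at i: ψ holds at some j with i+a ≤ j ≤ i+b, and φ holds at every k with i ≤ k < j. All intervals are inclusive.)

False

Check ((grant | ack) U[1,1] (!req | busy)) at each j in [4,7]:
  j=4: fails
  j=5: fails
  j=6: fails
  j=7: fails
No position in the window satisfies it → formula fails.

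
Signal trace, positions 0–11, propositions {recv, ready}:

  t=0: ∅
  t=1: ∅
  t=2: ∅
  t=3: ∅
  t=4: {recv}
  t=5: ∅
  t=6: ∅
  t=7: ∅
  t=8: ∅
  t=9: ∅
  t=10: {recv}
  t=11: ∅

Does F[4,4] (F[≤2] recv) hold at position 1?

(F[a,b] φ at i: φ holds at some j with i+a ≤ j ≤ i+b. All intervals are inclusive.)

No

Check F[≤2] recv at each j in [5,5]:
  j=5: fails (none in [5,7])
No position in the window satisfies it → formula fails.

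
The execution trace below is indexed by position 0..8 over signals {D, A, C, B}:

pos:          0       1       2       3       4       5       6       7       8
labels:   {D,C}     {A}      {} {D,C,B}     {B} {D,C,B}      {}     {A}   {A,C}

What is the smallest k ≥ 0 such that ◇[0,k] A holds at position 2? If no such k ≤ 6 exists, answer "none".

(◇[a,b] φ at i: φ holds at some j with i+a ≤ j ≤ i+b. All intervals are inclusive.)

Scan j = 2,3,… for A:
  j=2: fails
  j=3: fails
  j=4: fails
  j=5: fails
  j=6: fails
  j=7: holds
First hit at j=7, so smallest k = 7-2 = 5.

5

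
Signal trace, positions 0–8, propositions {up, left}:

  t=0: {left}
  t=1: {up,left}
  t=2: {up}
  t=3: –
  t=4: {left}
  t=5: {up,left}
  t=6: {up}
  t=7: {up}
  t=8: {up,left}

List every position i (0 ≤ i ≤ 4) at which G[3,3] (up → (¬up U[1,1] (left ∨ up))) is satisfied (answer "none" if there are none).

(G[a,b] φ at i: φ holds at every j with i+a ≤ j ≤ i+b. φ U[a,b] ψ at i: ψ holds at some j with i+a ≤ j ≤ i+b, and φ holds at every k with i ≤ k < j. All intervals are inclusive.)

Evaluate at each i in [0,4]:
  i=0: ✓ (all of [3,3])
  i=1: ✓ (all of [4,4])
  i=2: ✗ (fails at j=5)
  i=3: ✗ (fails at j=6)
  i=4: ✗ (fails at j=7)

0, 1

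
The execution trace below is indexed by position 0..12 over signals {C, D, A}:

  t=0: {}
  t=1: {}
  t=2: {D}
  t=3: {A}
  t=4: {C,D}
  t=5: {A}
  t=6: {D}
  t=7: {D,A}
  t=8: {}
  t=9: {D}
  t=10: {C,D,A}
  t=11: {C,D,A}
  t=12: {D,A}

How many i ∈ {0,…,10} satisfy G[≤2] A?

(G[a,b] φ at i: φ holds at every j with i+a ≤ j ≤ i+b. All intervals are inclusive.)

1

Evaluate at each i in [0,10]:
  i=0: ✗ (fails at j=0)
  i=1: ✗ (fails at j=1)
  i=2: ✗ (fails at j=2)
  i=3: ✗ (fails at j=4)
  i=4: ✗ (fails at j=4)
  i=5: ✗ (fails at j=6)
  i=6: ✗ (fails at j=6)
  i=7: ✗ (fails at j=8)
  i=8: ✗ (fails at j=8)
  i=9: ✗ (fails at j=9)
  i=10: ✓ (all of [10,12])
Positions where it holds: {10} → 1.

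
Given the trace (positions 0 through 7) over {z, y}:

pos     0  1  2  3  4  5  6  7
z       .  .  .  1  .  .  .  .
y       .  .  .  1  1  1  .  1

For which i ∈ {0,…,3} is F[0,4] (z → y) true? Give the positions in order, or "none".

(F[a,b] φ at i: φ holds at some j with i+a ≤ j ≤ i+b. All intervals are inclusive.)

0, 1, 2, 3

Evaluate at each i in [0,3]:
  i=0: ✓ (witness j=0)
  i=1: ✓ (witness j=1)
  i=2: ✓ (witness j=2)
  i=3: ✓ (witness j=3)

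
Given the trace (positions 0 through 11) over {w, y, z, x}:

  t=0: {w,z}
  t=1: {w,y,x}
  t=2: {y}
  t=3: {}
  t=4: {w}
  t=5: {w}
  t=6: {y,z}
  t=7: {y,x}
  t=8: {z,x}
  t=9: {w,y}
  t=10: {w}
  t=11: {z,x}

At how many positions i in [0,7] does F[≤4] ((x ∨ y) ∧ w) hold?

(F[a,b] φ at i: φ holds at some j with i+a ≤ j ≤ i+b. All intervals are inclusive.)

Evaluate at each i in [0,7]:
  i=0: ✓ (witness j=1)
  i=1: ✓ (witness j=1)
  i=2: ✗ (none in [2,6])
  i=3: ✗ (none in [3,7])
  i=4: ✗ (none in [4,8])
  i=5: ✓ (witness j=9)
  i=6: ✓ (witness j=9)
  i=7: ✓ (witness j=9)
Positions where it holds: {0, 1, 5, 6, 7} → 5.

5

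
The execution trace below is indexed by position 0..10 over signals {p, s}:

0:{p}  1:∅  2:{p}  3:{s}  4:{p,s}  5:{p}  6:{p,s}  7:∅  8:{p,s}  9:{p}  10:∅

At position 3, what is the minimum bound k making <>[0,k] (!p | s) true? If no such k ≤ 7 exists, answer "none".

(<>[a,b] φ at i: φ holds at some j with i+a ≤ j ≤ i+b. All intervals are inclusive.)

0

Scan j = 3,4,… for (!p | s):
  j=3: holds
First hit at j=3, so smallest k = 3-3 = 0.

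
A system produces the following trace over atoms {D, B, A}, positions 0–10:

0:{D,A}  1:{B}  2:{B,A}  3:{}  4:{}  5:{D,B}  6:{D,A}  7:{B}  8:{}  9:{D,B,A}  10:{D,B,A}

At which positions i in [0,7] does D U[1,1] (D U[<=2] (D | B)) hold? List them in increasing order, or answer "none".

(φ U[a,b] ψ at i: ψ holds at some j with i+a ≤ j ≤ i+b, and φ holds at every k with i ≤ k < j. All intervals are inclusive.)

0, 5, 6

Evaluate at each i in [0,7]:
  i=0: ✓ (rhs at j=1; lhs holds on [0,0])
  i=1: ✗ (lhs fails at k=1 before rhs at j=2)
  i=2: ✗ (no rhs in [3,3])
  i=3: ✗ (no rhs in [4,4])
  i=4: ✗ (lhs fails at k=4 before rhs at j=5)
  i=5: ✓ (rhs at j=6; lhs holds on [5,5])
  i=6: ✓ (rhs at j=7; lhs holds on [6,6])
  i=7: ✗ (no rhs in [8,8])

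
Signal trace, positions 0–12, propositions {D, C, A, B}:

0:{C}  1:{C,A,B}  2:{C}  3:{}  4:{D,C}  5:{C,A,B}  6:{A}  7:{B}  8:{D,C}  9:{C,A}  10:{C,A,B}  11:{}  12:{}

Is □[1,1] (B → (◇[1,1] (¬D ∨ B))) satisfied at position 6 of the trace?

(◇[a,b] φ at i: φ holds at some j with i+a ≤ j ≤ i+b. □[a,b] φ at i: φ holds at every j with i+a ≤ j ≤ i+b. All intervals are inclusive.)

Check (B → (◇[1,1] (¬D ∨ B))) at every j in [7,7]:
  j=7: antecedent true; consequent fails (none in [8,8]) → ✗
Fails at j=7 → formula fails.

False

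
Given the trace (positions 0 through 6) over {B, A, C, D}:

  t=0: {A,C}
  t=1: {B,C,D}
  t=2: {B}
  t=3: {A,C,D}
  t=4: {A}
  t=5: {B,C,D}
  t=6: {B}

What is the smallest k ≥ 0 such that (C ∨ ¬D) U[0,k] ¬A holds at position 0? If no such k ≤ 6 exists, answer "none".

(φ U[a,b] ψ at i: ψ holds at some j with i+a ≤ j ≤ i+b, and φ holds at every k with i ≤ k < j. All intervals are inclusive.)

1

Need earliest j ≥ 0 with ¬A, and (C ∨ ¬D) at every k in [0,j-1].
  j=0: rhs fails.
  j=1: rhs holds; lhs holds on [0,0]. k = 1.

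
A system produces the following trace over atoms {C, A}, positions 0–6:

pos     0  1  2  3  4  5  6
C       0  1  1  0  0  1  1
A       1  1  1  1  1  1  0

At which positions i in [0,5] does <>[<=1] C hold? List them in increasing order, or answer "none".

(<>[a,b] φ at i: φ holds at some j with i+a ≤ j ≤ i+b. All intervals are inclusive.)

0, 1, 2, 4, 5

Evaluate at each i in [0,5]:
  i=0: ✓ (witness j=1)
  i=1: ✓ (witness j=1)
  i=2: ✓ (witness j=2)
  i=3: ✗ (none in [3,4])
  i=4: ✓ (witness j=5)
  i=5: ✓ (witness j=5)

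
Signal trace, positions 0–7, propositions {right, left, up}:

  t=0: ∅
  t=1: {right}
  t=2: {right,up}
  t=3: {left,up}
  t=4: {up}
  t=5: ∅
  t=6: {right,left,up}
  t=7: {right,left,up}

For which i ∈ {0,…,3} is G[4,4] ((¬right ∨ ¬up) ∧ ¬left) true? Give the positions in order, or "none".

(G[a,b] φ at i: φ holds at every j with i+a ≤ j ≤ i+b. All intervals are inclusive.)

0, 1

Evaluate at each i in [0,3]:
  i=0: ✓ (all of [4,4])
  i=1: ✓ (all of [5,5])
  i=2: ✗ (fails at j=6)
  i=3: ✗ (fails at j=7)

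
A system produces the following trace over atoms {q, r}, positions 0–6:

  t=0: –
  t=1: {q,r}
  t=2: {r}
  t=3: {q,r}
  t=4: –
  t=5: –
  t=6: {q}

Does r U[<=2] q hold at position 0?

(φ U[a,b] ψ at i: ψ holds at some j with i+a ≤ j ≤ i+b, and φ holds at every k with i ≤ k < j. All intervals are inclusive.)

Does not hold

Need some j in [0,2] with q, and r at every k in [0,j-1].
  j=0: q false.
  j=1: q holds, but r fails at k=0 → not this j.
  j=2: q false.
No j in the window works → until fails.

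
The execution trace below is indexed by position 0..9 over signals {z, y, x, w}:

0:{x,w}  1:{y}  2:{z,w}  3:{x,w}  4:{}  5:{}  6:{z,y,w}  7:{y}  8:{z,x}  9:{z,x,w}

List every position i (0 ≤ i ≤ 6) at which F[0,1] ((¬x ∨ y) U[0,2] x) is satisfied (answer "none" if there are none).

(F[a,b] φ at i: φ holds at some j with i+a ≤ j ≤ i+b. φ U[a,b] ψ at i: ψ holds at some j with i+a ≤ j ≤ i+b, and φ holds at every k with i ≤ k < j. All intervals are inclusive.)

Evaluate at each i in [0,6]:
  i=0: ✓ (witness j=0)
  i=1: ✓ (witness j=1)
  i=2: ✓ (witness j=2)
  i=3: ✓ (witness j=3)
  i=4: ✗ (none in [4,5])
  i=5: ✓ (witness j=6)
  i=6: ✓ (witness j=6)

0, 1, 2, 3, 5, 6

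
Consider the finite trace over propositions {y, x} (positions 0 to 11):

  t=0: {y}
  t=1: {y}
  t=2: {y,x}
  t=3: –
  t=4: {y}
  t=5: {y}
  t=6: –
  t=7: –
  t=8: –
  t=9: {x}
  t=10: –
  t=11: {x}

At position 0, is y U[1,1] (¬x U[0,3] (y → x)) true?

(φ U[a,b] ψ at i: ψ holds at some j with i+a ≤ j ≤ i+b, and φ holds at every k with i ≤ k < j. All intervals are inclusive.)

Yes

Need some j in [1,1] with (¬x U[0,3] (y → x)), and y at every k in [0,j-1].
  j=1: (¬x U[0,3] (y → x)) holds; y holds at every k in [0,0] → satisfied.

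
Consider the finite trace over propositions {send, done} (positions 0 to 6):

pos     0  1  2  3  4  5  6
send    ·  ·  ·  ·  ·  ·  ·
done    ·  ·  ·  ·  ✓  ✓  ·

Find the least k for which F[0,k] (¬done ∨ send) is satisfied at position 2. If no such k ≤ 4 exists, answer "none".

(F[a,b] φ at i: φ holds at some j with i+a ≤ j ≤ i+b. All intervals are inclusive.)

0

Scan j = 2,3,… for (¬done ∨ send):
  j=2: holds
First hit at j=2, so smallest k = 2-2 = 0.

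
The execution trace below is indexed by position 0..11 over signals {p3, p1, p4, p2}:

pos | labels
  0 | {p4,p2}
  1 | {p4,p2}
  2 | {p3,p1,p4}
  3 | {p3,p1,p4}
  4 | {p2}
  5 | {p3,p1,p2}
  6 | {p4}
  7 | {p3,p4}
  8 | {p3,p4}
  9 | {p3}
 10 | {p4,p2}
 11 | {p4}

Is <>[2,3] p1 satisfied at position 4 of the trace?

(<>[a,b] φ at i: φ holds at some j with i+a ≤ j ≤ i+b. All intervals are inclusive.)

Check p1 at each j in [6,7]:
  j=6: false
  j=7: false
No position in the window satisfies it → formula fails.

Does not hold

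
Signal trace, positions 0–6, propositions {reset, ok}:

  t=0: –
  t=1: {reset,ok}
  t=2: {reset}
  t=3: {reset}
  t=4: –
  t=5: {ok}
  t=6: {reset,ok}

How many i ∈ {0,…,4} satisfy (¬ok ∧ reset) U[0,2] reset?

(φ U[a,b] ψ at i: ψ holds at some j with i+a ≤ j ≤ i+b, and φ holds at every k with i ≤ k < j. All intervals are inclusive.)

Evaluate at each i in [0,4]:
  i=0: ✗ (lhs fails at k=0 before rhs at j=1)
  i=1: ✓ (rhs at j=1)
  i=2: ✓ (rhs at j=2)
  i=3: ✓ (rhs at j=3)
  i=4: ✗ (lhs fails at k=4 before rhs at j=6)
Positions where it holds: {1, 2, 3} → 3.

3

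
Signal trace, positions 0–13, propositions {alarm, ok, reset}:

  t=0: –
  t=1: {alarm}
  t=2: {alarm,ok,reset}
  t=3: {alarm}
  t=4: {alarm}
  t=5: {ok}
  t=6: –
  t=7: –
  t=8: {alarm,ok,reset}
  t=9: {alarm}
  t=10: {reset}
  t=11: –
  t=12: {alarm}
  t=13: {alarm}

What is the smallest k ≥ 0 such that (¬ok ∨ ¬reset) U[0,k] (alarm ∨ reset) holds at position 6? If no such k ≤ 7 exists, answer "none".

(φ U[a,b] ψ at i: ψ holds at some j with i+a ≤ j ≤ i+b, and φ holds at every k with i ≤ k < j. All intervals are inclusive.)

2

Need earliest j ≥ 6 with (alarm ∨ reset), and (¬ok ∨ ¬reset) at every k in [6,j-1].
  j=6: rhs fails.
  j=7: rhs fails.
  j=8: rhs holds; lhs holds on [6,7]. k = 2.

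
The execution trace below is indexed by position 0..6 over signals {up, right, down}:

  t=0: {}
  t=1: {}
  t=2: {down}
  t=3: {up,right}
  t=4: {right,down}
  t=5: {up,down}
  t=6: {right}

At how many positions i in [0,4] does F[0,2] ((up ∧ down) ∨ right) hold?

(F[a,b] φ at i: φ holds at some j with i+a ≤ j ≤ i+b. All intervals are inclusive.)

4

Evaluate at each i in [0,4]:
  i=0: ✗ (none in [0,2])
  i=1: ✓ (witness j=3)
  i=2: ✓ (witness j=3)
  i=3: ✓ (witness j=3)
  i=4: ✓ (witness j=4)
Positions where it holds: {1, 2, 3, 4} → 4.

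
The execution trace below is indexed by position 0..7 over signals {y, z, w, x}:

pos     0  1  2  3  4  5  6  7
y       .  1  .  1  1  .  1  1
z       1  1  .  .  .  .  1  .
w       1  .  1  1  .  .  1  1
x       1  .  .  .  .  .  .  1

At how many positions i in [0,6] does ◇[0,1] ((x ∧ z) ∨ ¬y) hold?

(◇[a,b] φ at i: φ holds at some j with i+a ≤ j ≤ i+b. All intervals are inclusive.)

Evaluate at each i in [0,6]:
  i=0: ✓ (witness j=0)
  i=1: ✓ (witness j=2)
  i=2: ✓ (witness j=2)
  i=3: ✗ (none in [3,4])
  i=4: ✓ (witness j=5)
  i=5: ✓ (witness j=5)
  i=6: ✗ (none in [6,7])
Positions where it holds: {0, 1, 2, 4, 5} → 5.

5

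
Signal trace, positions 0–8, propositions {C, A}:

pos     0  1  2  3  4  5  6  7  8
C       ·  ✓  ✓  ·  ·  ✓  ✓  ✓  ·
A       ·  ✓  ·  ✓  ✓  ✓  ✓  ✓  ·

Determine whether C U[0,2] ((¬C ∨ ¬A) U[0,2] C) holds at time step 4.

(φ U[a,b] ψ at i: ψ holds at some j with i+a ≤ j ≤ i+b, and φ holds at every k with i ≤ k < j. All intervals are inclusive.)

True

Need some j in [4,6] with ((¬C ∨ ¬A) U[0,2] C), and C at every k in [4,j-1].
  j=4: ((¬C ∨ ¬A) U[0,2] C) holds; no prefix to check → satisfied.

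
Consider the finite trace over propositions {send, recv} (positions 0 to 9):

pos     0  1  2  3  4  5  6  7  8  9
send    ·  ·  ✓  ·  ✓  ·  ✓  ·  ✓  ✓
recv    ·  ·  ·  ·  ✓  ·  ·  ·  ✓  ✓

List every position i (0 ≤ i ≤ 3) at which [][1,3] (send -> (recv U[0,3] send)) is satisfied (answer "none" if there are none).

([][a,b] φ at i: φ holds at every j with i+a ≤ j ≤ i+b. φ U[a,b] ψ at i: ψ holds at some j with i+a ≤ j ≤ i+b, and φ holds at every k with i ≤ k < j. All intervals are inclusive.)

0, 1, 2, 3

Evaluate at each i in [0,3]:
  i=0: ✓ (all of [1,3])
  i=1: ✓ (all of [2,4])
  i=2: ✓ (all of [3,5])
  i=3: ✓ (all of [4,6])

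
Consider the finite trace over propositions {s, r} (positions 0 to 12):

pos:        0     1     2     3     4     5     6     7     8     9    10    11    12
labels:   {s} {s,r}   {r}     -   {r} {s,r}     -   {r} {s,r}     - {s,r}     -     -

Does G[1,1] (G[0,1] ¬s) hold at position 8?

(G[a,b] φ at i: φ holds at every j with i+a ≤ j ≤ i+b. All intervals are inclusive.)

Check G[0,1] ¬s at every j in [9,9]:
  j=9: fails at 10
Fails at j=9 → formula fails.

No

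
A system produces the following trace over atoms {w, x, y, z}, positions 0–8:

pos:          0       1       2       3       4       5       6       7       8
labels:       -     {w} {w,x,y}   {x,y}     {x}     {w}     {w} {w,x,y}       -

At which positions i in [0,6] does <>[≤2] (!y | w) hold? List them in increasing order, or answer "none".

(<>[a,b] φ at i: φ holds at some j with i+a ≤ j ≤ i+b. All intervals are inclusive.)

0, 1, 2, 3, 4, 5, 6

Evaluate at each i in [0,6]:
  i=0: ✓ (witness j=0)
  i=1: ✓ (witness j=1)
  i=2: ✓ (witness j=2)
  i=3: ✓ (witness j=4)
  i=4: ✓ (witness j=4)
  i=5: ✓ (witness j=5)
  i=6: ✓ (witness j=6)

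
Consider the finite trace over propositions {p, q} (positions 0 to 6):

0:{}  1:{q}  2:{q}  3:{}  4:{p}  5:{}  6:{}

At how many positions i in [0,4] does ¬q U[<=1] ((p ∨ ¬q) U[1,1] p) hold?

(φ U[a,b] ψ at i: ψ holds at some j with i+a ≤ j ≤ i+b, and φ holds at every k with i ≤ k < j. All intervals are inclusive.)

1

Evaluate at each i in [0,4]:
  i=0: ✗ (no rhs in [0,1])
  i=1: ✗ (no rhs in [1,2])
  i=2: ✗ (lhs fails at k=2 before rhs at j=3)
  i=3: ✓ (rhs at j=3)
  i=4: ✗ (no rhs in [4,5])
Positions where it holds: {3} → 1.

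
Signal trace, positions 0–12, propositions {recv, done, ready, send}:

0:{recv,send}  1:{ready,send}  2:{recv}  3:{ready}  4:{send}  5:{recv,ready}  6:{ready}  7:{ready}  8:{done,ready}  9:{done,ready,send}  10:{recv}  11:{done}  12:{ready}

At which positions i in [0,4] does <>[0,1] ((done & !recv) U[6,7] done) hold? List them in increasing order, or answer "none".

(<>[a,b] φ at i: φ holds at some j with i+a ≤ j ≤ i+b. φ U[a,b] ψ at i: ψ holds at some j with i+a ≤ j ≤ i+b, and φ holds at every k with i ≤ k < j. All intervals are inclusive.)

none

Evaluate at each i in [0,4]:
  i=0: ✗ (none in [0,1])
  i=1: ✗ (none in [1,2])
  i=2: ✗ (none in [2,3])
  i=3: ✗ (none in [3,4])
  i=4: ✗ (none in [4,5])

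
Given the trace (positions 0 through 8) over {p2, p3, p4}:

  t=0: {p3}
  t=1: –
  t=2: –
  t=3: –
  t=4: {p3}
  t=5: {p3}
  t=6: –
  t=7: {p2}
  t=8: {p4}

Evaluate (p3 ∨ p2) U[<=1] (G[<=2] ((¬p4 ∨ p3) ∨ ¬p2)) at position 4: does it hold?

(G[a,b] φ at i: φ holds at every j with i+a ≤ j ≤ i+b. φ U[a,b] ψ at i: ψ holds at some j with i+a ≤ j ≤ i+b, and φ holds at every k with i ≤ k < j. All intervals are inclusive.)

Need some j in [4,5] with G[<=2] ((¬p4 ∨ p3) ∨ ¬p2), and (p3 ∨ p2) at every k in [4,j-1].
  j=4: G[<=2] ((¬p4 ∨ p3) ∨ ¬p2) holds; no prefix to check → satisfied.

Holds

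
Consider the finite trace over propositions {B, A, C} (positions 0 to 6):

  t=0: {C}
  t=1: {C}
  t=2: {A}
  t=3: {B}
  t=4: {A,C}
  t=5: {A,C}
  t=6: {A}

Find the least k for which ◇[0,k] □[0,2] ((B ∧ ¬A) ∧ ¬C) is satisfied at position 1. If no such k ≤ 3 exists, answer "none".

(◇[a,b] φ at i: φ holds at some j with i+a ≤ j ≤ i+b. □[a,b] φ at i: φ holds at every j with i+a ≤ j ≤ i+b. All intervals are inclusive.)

none

Scan j = 1,2,… for □[0,2] ((B ∧ ¬A) ∧ ¬C):
  j=1: fails
  j=2: fails
  j=3: fails
  j=4: fails
No j in [1,4] satisfies it → none.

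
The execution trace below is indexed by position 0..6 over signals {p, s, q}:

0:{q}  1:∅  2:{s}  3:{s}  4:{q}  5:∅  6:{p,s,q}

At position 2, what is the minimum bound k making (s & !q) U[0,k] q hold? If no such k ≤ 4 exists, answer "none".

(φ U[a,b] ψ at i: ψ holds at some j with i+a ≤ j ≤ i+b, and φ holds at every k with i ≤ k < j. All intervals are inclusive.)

Need earliest j ≥ 2 with q, and (s & !q) at every k in [2,j-1].
  j=2: rhs fails.
  j=3: rhs fails.
  j=4: rhs holds; lhs holds on [2,3]. k = 2.

2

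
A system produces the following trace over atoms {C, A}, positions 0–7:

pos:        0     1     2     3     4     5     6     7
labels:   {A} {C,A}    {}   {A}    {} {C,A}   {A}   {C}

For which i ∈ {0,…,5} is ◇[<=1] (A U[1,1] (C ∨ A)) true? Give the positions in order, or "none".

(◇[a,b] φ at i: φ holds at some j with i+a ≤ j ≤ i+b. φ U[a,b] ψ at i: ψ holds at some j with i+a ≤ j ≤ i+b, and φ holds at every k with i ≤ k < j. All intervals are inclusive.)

0, 4, 5

Evaluate at each i in [0,5]:
  i=0: ✓ (witness j=0)
  i=1: ✗ (none in [1,2])
  i=2: ✗ (none in [2,3])
  i=3: ✗ (none in [3,4])
  i=4: ✓ (witness j=5)
  i=5: ✓ (witness j=5)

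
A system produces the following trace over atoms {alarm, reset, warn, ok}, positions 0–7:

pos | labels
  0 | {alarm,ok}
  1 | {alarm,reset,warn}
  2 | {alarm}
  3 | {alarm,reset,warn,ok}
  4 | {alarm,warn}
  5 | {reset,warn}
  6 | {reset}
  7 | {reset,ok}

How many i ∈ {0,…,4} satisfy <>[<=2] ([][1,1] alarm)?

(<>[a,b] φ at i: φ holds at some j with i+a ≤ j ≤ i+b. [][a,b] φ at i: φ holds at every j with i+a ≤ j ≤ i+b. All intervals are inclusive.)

4

Evaluate at each i in [0,4]:
  i=0: ✓ (witness j=0)
  i=1: ✓ (witness j=1)
  i=2: ✓ (witness j=2)
  i=3: ✓ (witness j=3)
  i=4: ✗ (none in [4,6])
Positions where it holds: {0, 1, 2, 3} → 4.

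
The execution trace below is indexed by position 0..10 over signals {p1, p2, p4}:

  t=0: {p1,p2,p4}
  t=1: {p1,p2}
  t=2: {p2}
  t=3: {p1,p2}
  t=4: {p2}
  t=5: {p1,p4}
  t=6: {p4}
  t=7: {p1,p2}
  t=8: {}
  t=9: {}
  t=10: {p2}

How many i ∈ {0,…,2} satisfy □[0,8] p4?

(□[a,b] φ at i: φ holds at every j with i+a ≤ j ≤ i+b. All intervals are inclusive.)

Evaluate at each i in [0,2]:
  i=0: ✗ (fails at j=1)
  i=1: ✗ (fails at j=1)
  i=2: ✗ (fails at j=2)
Positions where it holds: {} → 0.

0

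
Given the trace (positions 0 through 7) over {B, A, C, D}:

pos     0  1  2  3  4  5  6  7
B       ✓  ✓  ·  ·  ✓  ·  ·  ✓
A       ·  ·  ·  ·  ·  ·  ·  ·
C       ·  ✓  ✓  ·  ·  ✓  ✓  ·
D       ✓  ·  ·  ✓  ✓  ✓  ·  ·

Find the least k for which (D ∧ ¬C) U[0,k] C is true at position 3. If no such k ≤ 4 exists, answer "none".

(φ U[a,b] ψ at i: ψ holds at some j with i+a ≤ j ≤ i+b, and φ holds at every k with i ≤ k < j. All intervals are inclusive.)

2

Need earliest j ≥ 3 with C, and (D ∧ ¬C) at every k in [3,j-1].
  j=3: rhs fails.
  j=4: rhs fails.
  j=5: rhs holds; lhs holds on [3,4]. k = 2.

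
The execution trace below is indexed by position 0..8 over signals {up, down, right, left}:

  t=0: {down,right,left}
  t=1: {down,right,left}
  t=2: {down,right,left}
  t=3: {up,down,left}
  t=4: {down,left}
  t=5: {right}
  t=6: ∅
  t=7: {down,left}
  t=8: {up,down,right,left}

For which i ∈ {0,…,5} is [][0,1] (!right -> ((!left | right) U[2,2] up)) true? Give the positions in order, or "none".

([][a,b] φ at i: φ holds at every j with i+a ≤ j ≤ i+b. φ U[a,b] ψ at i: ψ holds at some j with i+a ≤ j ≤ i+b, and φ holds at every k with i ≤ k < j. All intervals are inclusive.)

Evaluate at each i in [0,5]:
  i=0: ✓ (all of [0,1])
  i=1: ✓ (all of [1,2])
  i=2: ✗ (fails at j=3)
  i=3: ✗ (fails at j=3)
  i=4: ✗ (fails at j=4)
  i=5: ✗ (fails at j=6)

0, 1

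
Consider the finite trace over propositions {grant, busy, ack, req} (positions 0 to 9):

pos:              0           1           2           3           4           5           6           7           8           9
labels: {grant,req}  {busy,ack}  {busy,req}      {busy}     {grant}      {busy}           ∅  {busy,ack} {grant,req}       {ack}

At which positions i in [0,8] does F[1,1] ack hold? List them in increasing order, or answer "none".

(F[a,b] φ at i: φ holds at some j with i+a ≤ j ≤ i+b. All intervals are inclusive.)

0, 6, 8

Evaluate at each i in [0,8]:
  i=0: ✓ (witness j=1)
  i=1: ✗ (none in [2,2])
  i=2: ✗ (none in [3,3])
  i=3: ✗ (none in [4,4])
  i=4: ✗ (none in [5,5])
  i=5: ✗ (none in [6,6])
  i=6: ✓ (witness j=7)
  i=7: ✗ (none in [8,8])
  i=8: ✓ (witness j=9)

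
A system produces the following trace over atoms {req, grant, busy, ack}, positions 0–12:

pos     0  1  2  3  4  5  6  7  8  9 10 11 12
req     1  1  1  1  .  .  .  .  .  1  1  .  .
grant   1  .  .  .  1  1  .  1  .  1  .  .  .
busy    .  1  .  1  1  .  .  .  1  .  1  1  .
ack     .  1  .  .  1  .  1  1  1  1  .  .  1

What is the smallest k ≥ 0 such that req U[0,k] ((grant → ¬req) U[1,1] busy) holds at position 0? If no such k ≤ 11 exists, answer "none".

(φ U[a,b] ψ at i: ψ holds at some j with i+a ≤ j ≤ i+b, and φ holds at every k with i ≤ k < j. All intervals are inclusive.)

Need earliest j ≥ 0 with ((grant → ¬req) U[1,1] busy), and req at every k in [0,j-1].
  j=0: rhs fails.
  j=1: rhs fails.
  j=2: rhs holds; lhs holds on [0,1]. k = 2.

2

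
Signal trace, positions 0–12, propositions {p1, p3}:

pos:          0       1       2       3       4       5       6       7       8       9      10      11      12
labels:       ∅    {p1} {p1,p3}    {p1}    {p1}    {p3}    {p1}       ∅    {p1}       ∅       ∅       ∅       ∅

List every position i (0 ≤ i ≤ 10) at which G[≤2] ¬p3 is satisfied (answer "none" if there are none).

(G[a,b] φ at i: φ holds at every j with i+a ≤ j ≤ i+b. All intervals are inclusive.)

6, 7, 8, 9, 10

Evaluate at each i in [0,10]:
  i=0: ✗ (fails at j=2)
  i=1: ✗ (fails at j=2)
  i=2: ✗ (fails at j=2)
  i=3: ✗ (fails at j=5)
  i=4: ✗ (fails at j=5)
  i=5: ✗ (fails at j=5)
  i=6: ✓ (all of [6,8])
  i=7: ✓ (all of [7,9])
  i=8: ✓ (all of [8,10])
  i=9: ✓ (all of [9,11])
  i=10: ✓ (all of [10,12])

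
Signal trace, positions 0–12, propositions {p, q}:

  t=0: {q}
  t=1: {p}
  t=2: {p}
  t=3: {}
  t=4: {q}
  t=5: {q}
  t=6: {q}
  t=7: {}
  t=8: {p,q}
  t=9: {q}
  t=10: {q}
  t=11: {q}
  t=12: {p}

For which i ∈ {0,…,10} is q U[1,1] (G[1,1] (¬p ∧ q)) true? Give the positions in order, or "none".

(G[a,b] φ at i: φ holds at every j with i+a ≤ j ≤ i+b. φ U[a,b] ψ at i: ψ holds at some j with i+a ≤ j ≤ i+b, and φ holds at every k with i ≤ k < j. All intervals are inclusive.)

4, 8, 9

Evaluate at each i in [0,10]:
  i=0: ✗ (no rhs in [1,1])
  i=1: ✗ (no rhs in [2,2])
  i=2: ✗ (lhs fails at k=2 before rhs at j=3)
  i=3: ✗ (lhs fails at k=3 before rhs at j=4)
  i=4: ✓ (rhs at j=5; lhs holds on [4,4])
  i=5: ✗ (no rhs in [6,6])
  i=6: ✗ (no rhs in [7,7])
  i=7: ✗ (lhs fails at k=7 before rhs at j=8)
  i=8: ✓ (rhs at j=9; lhs holds on [8,8])
  i=9: ✓ (rhs at j=10; lhs holds on [9,9])
  i=10: ✗ (no rhs in [11,11])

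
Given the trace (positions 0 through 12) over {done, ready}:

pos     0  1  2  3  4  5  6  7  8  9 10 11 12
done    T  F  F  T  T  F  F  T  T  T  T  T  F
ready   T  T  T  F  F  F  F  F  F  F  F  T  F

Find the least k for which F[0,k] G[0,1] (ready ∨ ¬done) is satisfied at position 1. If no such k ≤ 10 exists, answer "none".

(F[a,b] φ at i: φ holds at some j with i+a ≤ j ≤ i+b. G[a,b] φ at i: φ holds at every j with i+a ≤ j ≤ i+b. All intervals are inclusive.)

Scan j = 1,2,… for G[0,1] (ready ∨ ¬done):
  j=1: holds
First hit at j=1, so smallest k = 1-1 = 0.

0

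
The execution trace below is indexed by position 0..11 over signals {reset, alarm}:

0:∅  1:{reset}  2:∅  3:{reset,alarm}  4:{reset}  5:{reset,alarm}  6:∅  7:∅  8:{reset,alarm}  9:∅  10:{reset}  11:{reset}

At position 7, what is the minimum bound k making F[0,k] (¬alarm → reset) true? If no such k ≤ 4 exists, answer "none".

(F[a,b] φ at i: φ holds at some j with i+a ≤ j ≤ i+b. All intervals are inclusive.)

Scan j = 7,8,… for (¬alarm → reset):
  j=7: fails
  j=8: holds
First hit at j=8, so smallest k = 8-7 = 1.

1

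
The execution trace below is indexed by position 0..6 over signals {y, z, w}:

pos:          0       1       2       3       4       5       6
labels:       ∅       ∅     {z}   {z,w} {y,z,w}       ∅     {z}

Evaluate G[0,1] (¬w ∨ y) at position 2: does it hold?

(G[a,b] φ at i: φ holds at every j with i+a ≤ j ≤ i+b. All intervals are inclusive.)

Check (¬w ∨ y) at every j in [2,3]:
  j=2: true
  j=3: false
Fails at j=3 → formula fails.

No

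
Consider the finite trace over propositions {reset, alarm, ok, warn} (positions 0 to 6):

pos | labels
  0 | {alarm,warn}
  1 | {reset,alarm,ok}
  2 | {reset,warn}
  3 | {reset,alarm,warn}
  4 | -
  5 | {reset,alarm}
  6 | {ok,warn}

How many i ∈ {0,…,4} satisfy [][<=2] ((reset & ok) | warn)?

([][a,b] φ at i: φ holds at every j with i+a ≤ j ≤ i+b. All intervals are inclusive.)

2

Evaluate at each i in [0,4]:
  i=0: ✓ (all of [0,2])
  i=1: ✓ (all of [1,3])
  i=2: ✗ (fails at j=4)
  i=3: ✗ (fails at j=4)
  i=4: ✗ (fails at j=4)
Positions where it holds: {0, 1} → 2.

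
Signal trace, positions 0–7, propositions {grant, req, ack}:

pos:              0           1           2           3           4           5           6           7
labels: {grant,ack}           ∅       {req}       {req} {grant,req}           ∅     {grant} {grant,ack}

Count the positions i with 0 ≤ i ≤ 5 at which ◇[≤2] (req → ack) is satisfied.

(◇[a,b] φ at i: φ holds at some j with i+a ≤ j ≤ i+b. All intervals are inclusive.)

Evaluate at each i in [0,5]:
  i=0: ✓ (witness j=0)
  i=1: ✓ (witness j=1)
  i=2: ✗ (none in [2,4])
  i=3: ✓ (witness j=5)
  i=4: ✓ (witness j=5)
  i=5: ✓ (witness j=5)
Positions where it holds: {0, 1, 3, 4, 5} → 5.

5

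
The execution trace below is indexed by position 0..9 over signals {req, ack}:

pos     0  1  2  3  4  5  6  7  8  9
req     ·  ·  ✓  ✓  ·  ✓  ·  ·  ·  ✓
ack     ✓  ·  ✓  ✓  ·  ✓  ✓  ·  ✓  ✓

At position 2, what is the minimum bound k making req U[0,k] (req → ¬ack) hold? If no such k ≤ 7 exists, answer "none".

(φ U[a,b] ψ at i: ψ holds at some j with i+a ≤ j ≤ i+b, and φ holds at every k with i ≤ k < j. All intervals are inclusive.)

Need earliest j ≥ 2 with (req → ¬ack), and req at every k in [2,j-1].
  j=2: rhs fails.
  j=3: rhs fails.
  j=4: rhs holds; lhs holds on [2,3]. k = 2.

2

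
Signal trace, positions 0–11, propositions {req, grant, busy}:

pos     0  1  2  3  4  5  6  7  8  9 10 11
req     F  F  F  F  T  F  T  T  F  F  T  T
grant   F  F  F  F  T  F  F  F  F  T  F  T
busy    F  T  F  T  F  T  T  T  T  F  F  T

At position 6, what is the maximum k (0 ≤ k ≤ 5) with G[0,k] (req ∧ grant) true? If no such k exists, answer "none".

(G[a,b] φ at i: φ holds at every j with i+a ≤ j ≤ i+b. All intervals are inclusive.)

(req ∧ grant) must hold from j=6 onward; find where it first fails.
  j=6: fails → no k works.

none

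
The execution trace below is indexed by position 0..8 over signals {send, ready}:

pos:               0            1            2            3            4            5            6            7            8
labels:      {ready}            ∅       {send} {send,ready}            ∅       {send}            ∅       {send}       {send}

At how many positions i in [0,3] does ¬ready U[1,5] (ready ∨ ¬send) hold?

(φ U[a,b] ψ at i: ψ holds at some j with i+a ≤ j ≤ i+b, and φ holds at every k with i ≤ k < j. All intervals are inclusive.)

Evaluate at each i in [0,3]:
  i=0: ✗ (lhs fails at k=0 before rhs at j=1)
  i=1: ✓ (rhs at j=3; lhs holds on [1,2])
  i=2: ✓ (rhs at j=3; lhs holds on [2,2])
  i=3: ✗ (lhs fails at k=3 before rhs at j=4)
Positions where it holds: {1, 2} → 2.

2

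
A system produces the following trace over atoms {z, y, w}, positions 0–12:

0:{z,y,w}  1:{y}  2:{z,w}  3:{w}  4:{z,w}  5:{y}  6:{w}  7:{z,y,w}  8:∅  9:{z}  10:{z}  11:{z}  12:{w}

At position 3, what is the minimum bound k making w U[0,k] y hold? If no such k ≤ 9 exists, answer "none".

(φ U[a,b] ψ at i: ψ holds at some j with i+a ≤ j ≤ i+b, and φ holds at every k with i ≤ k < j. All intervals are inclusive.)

2

Need earliest j ≥ 3 with y, and w at every k in [3,j-1].
  j=3: rhs fails.
  j=4: rhs fails.
  j=5: rhs holds; lhs holds on [3,4]. k = 2.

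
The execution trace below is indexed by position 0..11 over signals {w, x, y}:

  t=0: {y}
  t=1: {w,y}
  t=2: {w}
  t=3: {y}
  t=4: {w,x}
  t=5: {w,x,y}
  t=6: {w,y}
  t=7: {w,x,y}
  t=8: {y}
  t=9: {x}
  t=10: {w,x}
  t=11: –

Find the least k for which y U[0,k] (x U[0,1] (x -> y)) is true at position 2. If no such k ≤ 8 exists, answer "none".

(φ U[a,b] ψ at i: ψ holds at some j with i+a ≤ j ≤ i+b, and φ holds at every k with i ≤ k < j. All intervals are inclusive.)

0

Need earliest j ≥ 2 with (x U[0,1] (x -> y)), and y at every k in [2,j-1].
  j=2: rhs holds (empty prefix). k = 0.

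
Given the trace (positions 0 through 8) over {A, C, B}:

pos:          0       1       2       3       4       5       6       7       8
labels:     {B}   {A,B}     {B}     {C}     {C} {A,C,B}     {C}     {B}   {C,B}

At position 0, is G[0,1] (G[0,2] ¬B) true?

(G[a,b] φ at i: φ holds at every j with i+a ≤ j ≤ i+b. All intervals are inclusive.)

Check G[0,2] ¬B at every j in [0,1]:
  j=0: fails at 0
  j=1: fails at 1
Fails at j=0 → formula fails.

Does not hold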